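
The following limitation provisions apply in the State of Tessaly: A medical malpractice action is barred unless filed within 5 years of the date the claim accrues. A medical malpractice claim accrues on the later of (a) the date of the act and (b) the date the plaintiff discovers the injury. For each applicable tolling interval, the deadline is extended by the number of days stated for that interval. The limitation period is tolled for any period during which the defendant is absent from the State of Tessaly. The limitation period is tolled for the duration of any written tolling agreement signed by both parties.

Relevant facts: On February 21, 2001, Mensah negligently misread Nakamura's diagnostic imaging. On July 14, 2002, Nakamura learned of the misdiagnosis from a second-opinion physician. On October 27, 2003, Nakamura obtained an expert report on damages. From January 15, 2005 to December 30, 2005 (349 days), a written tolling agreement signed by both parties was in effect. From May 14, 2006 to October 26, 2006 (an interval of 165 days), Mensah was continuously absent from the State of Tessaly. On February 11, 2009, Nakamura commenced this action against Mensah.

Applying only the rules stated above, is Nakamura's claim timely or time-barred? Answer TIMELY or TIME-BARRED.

TIME-BARRED

Taking the later of the act (February 21, 2001) and discovery (July 14, 2002), the claim accrued on July 14, 2002.
The untolled deadline — 5 years after July 14, 2002 — is July 14, 2007.
The written tolling agreement from January 15, 2005 to December 30, 2005 tolled the period for 349 days, extending the deadline to June 27, 2008.
Because the defendant's absence from the jurisdiction ran from May 14, 2006 to October 26, 2006, the deadline is extended by 165 days to December 9, 2008.
Nothing else in the chronology tolls or restarts the period.
Nakamura filed on February 11, 2009, after the December 9, 2008 deadline, so the action is time-barred.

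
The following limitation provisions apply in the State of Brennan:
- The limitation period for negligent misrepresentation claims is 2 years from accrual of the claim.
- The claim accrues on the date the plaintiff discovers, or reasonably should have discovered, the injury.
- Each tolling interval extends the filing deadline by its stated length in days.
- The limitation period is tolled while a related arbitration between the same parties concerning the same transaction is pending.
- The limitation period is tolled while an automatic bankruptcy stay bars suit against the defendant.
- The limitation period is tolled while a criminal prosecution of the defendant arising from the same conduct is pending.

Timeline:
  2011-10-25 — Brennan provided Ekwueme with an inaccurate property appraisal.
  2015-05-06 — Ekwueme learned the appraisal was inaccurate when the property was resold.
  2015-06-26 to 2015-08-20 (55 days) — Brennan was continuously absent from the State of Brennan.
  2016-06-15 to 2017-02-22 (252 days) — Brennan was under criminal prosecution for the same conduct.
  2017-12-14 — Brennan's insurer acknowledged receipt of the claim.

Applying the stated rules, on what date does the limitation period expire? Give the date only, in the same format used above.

Under the discovery rule, the claim accrued on 2015-05-06, when Ekwueme discovered the injury — not on the 2011-10-25 date of the underlying act.
Adding the 2 years base period to 2015-05-06 gives a deadline of 2017-05-06, before any tolling.
The period was tolled for 252 days by the pending criminal prosecution (2016-06-15 to 2017-02-22), pushing the deadline to 2018-01-13.
Although the defendant's absence ran from 2015-06-26 to 2015-08-20, the stated rules do not make that a tolling event, so it is disregarded.
The other events in the timeline have no effect on the limitation period under the stated rules.

2018-01-13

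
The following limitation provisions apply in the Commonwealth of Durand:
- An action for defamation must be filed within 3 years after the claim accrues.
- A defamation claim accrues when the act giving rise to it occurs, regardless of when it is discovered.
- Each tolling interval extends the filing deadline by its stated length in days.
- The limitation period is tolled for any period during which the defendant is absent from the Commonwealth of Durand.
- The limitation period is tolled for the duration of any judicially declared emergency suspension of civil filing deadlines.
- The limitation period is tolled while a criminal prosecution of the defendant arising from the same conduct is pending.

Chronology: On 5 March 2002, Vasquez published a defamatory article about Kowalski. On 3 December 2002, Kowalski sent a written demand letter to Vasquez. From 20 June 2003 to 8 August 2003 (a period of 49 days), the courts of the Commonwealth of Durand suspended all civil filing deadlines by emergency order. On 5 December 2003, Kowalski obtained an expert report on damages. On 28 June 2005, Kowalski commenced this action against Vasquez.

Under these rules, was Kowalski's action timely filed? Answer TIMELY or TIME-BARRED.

TIME-BARRED

The claim accrued on 5 March 2002, the date of the act.
The untolled deadline — 3 years after 5 March 2002 — is 5 March 2005.
Because the emergency suspension of filing deadlines ran from 20 June 2003 to 8 August 2003, the deadline is extended by 49 days to 23 April 2005.
The other events in the timeline have no effect on the limitation period under the stated rules.
Kowalski filed on 28 June 2005, after the 23 April 2005 deadline, so the action is time-barred.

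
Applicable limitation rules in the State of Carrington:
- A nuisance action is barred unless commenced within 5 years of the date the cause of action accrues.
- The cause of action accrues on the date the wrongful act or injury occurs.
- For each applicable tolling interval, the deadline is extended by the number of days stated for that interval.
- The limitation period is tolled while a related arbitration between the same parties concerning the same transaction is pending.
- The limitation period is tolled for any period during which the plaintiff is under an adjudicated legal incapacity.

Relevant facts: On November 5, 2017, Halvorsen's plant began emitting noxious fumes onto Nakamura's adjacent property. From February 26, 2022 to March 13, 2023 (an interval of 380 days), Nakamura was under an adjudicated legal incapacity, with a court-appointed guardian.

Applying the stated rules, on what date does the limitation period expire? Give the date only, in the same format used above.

November 20, 2023

The limitation period began to run on November 5, 2017.
The untolled deadline — 5 years after November 5, 2017 — is November 5, 2022.
The plaintiff's legal incapacity from February 26, 2022 to March 13, 2023 tolled the period for 380 days, extending the deadline to November 20, 2023.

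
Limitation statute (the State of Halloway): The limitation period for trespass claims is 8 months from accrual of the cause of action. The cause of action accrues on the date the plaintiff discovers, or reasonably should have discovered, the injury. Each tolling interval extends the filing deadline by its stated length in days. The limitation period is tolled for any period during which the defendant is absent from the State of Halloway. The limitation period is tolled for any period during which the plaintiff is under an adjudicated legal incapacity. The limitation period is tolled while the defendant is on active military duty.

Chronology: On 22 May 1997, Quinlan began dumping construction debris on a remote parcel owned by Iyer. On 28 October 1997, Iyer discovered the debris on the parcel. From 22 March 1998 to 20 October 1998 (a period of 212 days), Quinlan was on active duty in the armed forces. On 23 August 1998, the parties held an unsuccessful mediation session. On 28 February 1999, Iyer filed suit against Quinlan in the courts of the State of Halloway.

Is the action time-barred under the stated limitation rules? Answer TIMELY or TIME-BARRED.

The claim did not accrue until Iyer discovered the injury on 28 October 1997; the 22 May 1997 act date does not start the clock under the stated rule.
Adding the 8 months base period to 28 October 1997 gives a deadline of 28 June 1998, before any tolling.
The defendant's active military service from 22 March 1998 to 20 October 1998 tolled the period for 212 days, extending the deadline to 26 January 1999.
The other events in the timeline have no effect on the limitation period under the stated rules.
Iyer filed on 28 February 1999, after the 26 January 1999 deadline, so the action is time-barred.

TIME-BARRED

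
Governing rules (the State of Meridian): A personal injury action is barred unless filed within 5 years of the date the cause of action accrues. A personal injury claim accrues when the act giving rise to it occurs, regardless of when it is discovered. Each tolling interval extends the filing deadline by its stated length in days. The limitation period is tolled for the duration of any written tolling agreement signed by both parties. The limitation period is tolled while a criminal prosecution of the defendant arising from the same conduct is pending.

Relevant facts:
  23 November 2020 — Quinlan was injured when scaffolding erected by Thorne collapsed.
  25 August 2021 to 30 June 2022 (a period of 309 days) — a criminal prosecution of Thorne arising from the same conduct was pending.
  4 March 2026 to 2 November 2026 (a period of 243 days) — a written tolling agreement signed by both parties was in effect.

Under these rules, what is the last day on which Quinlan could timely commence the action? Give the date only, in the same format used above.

The limitation period began to run on 23 November 2020.
5 years from 23 November 2020 is 23 November 2025.
The period was tolled for 309 days by the pending criminal prosecution (25 August 2021 to 30 June 2022), pushing the deadline to 28 September 2026.
The period was tolled for 243 days by the written tolling agreement (4 March 2026 to 2 November 2026), pushing the deadline to 29 May 2027.

29 May 2027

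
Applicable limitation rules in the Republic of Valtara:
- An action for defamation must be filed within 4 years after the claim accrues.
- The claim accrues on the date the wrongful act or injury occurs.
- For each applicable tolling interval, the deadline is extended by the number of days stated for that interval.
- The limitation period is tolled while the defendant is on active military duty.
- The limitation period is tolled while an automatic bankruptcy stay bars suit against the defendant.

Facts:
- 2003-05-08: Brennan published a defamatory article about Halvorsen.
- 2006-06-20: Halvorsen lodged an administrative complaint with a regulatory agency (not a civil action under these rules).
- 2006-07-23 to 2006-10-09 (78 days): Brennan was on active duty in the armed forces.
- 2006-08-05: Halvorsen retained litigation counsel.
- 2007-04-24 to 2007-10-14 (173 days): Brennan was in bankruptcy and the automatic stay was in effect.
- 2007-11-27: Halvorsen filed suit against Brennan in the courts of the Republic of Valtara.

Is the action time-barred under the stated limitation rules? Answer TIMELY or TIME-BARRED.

The claim accrued on 2003-05-08, the date of the act.
4 years from 2003-05-08 is 2007-05-08.
The defendant's active military service from 2006-07-23 to 2006-10-09 tolled the period for 78 days, extending the deadline to 2007-07-25.
The period was tolled for 173 days by the automatic bankruptcy stay (2007-04-24 to 2007-10-14), pushing the deadline to 2008-01-14.
None of the other events listed affects the running of the period under the stated rules.
Halvorsen filed on 2007-11-27, before the 2008-01-14 deadline, so the action is timely.

TIMELY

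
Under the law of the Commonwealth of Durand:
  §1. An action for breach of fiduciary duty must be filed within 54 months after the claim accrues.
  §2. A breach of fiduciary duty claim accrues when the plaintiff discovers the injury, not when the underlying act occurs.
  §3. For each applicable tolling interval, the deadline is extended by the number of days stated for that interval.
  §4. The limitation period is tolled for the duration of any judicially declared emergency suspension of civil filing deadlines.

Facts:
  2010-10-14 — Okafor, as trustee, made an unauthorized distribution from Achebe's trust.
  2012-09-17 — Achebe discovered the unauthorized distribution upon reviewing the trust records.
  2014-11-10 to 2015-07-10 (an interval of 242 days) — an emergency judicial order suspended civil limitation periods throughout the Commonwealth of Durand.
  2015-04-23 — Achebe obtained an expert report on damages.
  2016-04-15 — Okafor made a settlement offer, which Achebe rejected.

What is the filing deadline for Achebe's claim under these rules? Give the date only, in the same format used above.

The claim did not accrue until Achebe discovered the injury on 2012-09-17; the 2010-10-14 act date does not start the clock under the stated rule.
Adding the 54 months base period to 2012-09-17 gives a deadline of 2017-03-17, before any tolling.
Because the emergency suspension of filing deadlines ran from 2014-11-10 to 2015-07-10, the deadline is extended by 242 days to 2017-11-14.
The other events in the timeline have no effect on the limitation period under the stated rules.

2017-11-14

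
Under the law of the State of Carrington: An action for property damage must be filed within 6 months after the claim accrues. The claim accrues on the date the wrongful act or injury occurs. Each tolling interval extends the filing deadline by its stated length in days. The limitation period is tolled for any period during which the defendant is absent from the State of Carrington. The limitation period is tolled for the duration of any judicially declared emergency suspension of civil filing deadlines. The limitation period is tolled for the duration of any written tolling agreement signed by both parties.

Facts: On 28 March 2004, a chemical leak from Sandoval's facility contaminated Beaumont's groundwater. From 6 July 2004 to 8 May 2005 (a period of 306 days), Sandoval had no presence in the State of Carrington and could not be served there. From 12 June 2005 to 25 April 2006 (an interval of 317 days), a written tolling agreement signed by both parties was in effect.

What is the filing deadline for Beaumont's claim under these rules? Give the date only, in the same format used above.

13 June 2006

The claim accrued on 28 March 2004, when the wrongful act occurred.
The untolled deadline — 6 months after 28 March 2004 — is 28 September 2004.
Because the defendant's absence from the jurisdiction ran from 6 July 2004 to 8 May 2005, the deadline is extended by 306 days to 31 July 2005.
The written tolling agreement from 12 June 2005 to 25 April 2006 tolled the period for 317 days, extending the deadline to 13 June 2006.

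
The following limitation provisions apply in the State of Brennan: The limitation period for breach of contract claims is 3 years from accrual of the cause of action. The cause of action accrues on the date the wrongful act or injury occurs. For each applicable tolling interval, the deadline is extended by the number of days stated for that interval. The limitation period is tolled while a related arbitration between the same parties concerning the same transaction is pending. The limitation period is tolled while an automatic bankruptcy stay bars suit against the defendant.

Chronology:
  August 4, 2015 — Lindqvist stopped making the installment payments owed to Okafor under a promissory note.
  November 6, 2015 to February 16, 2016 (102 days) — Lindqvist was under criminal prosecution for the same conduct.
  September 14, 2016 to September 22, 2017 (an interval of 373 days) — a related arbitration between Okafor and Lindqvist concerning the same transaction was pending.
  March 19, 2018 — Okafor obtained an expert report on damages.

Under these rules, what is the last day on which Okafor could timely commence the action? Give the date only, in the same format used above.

August 12, 2019

The cause of action accrued on August 4, 2015, the date of the act.
Adding the 3 years base period to August 4, 2015 gives a deadline of August 4, 2018, before any tolling.
The period was tolled for 373 days by the pending related arbitration (September 14, 2016 to September 22, 2017), pushing the deadline to August 12, 2019.
No stated provision tolls the period for a criminal prosecution, so the interval from November 6, 2015 to February 16, 2016 has no effect on the deadline.
Nothing else in the chronology tolls or restarts the period.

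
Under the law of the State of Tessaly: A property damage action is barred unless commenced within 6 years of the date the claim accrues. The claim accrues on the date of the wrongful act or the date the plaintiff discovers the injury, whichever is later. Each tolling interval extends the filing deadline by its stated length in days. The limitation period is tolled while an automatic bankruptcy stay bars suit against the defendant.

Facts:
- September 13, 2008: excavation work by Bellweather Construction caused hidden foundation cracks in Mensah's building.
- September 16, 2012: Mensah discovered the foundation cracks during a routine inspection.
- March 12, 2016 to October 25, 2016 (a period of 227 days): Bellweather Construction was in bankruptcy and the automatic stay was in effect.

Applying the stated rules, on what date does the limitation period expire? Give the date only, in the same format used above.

Taking the later of the act (September 13, 2008) and discovery (September 16, 2012), the claim accrued on September 16, 2012.
6 years from September 16, 2012 is September 16, 2018.
Because the automatic bankruptcy stay ran from March 12, 2016 to October 25, 2016, the deadline is extended by 227 days to May 1, 2019.

May 1, 2019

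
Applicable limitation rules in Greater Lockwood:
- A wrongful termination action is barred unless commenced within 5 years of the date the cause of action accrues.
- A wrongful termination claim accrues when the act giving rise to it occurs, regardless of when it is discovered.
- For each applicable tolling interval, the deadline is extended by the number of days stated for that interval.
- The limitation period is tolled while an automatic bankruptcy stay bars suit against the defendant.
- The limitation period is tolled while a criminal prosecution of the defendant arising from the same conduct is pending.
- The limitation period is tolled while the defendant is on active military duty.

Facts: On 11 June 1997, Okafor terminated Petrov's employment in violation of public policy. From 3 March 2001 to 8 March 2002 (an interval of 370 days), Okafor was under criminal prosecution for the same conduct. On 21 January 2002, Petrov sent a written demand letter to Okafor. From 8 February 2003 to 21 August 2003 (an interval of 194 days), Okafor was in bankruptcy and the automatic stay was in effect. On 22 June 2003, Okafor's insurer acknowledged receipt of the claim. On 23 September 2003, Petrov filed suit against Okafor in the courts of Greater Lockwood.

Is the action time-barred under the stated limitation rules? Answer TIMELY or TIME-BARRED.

TIMELY

The claim accrued on 11 June 1997, when the wrongful act occurred.
Adding the 5 years base period to 11 June 1997 gives a deadline of 11 June 2002, before any tolling.
Because the pending criminal prosecution ran from 3 March 2001 to 8 March 2002, the deadline is extended by 370 days to 16 June 2003.
The period was tolled for 194 days by the automatic bankruptcy stay (8 February 2003 to 21 August 2003), pushing the deadline to 27 December 2003.
The other events in the timeline have no effect on the limitation period under the stated rules.
Filing on 23 September 2003 beat the 27 December 2003 deadline — the action is timely.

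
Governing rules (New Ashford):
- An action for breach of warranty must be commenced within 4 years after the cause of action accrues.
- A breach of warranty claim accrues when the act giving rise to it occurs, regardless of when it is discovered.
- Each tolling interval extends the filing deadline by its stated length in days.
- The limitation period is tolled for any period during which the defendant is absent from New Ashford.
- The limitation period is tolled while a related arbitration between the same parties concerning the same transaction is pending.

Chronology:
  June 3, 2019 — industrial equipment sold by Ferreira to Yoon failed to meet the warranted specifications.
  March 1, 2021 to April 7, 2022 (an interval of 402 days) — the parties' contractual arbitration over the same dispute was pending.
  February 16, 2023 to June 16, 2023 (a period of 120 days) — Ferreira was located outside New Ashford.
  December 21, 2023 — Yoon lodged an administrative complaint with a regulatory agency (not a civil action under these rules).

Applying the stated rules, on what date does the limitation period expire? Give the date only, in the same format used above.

The limitation period began to run on June 3, 2019.
Adding the 4 years base period to June 3, 2019 gives a deadline of June 3, 2023, before any tolling.
The period was tolled for 402 days by the pending related arbitration (March 1, 2021 to April 7, 2022), pushing the deadline to July 9, 2024.
Because the defendant's absence from the jurisdiction ran from February 16, 2023 to June 16, 2023, the deadline is extended by 120 days to November 6, 2024.
Nothing else in the chronology tolls or restarts the period.

November 6, 2024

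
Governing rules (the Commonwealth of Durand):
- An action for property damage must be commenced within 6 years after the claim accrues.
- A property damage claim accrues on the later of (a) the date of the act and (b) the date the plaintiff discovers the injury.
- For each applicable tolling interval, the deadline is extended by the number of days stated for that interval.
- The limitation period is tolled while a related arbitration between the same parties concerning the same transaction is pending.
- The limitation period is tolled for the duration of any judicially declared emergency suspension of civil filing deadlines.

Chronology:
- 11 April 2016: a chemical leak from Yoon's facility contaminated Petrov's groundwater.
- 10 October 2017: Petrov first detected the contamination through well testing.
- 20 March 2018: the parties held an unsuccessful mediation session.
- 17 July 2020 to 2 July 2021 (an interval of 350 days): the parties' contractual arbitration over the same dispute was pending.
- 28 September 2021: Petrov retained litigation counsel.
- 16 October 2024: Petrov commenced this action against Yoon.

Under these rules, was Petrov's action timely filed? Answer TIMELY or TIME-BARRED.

TIME-BARRED

Because discovery on 10 October 2017 post-dates the 11 April 2016 act, accrual under the later-of rule falls on 10 October 2017.
Adding the 6 years base period to 10 October 2017 gives a deadline of 10 October 2023, before any tolling.
The period was tolled for 350 days by the pending related arbitration (17 July 2020 to 2 July 2021), pushing the deadline to 24 September 2024.
The other events in the timeline have no effect on the limitation period under the stated rules.
The 16 October 2024 filing falls after the 24 September 2024 deadline; the claim is time-barred.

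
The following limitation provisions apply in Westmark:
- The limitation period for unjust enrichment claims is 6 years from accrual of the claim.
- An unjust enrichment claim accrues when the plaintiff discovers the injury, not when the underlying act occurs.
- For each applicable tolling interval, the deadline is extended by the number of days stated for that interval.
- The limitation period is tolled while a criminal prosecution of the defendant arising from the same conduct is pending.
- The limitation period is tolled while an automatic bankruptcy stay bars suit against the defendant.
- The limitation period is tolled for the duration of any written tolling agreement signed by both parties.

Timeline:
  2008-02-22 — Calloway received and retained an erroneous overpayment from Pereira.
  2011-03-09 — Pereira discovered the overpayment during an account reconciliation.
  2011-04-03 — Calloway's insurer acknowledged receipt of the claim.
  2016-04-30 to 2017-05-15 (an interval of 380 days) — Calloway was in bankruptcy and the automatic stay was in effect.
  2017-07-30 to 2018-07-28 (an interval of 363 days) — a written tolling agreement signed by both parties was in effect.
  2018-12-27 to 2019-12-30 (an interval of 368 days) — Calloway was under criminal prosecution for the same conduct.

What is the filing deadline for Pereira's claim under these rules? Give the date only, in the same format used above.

2020-03-24

Accrual is tied to discovery, so the period began on 2011-03-09 rather than on 2008-02-22 when the act occurred.
Adding the 6 years base period to 2011-03-09 gives a deadline of 2017-03-09, before any tolling.
Because the automatic bankruptcy stay ran from 2016-04-30 to 2017-05-15, the deadline is extended by 380 days to 2018-03-24.
Because the written tolling agreement ran from 2017-07-30 to 2018-07-28, the deadline is extended by 363 days to 2019-03-22.
Because the pending criminal prosecution ran from 2018-12-27 to 2019-12-30, the deadline is extended by 368 days to 2020-03-24.
The other events in the timeline have no effect on the limitation period under the stated rules.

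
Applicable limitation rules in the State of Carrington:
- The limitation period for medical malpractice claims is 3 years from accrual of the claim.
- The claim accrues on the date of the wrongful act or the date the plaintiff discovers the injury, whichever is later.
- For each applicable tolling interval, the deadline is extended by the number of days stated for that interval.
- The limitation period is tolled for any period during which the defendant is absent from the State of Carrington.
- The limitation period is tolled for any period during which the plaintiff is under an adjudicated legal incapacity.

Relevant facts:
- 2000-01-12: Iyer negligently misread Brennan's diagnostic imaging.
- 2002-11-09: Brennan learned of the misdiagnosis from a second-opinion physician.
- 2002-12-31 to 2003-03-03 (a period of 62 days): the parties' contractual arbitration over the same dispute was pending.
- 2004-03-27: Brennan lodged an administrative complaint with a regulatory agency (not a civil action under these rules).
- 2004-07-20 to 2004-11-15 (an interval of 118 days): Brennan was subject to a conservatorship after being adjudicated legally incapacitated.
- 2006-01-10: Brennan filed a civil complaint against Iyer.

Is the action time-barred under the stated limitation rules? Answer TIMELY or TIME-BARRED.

TIMELY

The claim accrued on 2002-11-09 — the later of the 2000-01-12 act and the 2002-11-09 discovery.
The untolled deadline — 3 years after 2002-11-09 — is 2005-11-09.
Because the plaintiff's legal incapacity ran from 2004-07-20 to 2004-11-15, the deadline is extended by 118 days to 2006-03-07.
The pending related arbitration from 2002-12-31 to 2003-03-03 does not toll the period, because no stated rule makes a pending arbitration a tolling event.
None of the other events listed affects the running of the period under the stated rules.
Brennan filed on 2006-01-10, before the 2006-03-07 deadline, so the action is timely.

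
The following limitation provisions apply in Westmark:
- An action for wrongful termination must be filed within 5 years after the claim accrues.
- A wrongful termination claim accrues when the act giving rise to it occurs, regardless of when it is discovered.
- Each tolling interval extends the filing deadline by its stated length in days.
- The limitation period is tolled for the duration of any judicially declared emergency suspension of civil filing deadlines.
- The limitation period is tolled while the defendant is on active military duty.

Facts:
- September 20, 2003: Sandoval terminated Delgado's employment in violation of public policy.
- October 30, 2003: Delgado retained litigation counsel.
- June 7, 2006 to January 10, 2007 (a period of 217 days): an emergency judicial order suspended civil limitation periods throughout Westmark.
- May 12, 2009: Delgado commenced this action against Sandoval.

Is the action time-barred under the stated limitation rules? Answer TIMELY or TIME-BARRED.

TIME-BARRED

The claim accrued on September 20, 2003, when the wrongful act occurred.
Adding the 5 years base period to September 20, 2003 gives a deadline of September 20, 2008, before any tolling.
Because the emergency suspension of filing deadlines ran from June 7, 2006 to January 10, 2007, the deadline is extended by 217 days to April 25, 2009.
None of the other events listed affects the running of the period under the stated rules.
The May 12, 2009 filing falls after the April 25, 2009 deadline; the claim is time-barred.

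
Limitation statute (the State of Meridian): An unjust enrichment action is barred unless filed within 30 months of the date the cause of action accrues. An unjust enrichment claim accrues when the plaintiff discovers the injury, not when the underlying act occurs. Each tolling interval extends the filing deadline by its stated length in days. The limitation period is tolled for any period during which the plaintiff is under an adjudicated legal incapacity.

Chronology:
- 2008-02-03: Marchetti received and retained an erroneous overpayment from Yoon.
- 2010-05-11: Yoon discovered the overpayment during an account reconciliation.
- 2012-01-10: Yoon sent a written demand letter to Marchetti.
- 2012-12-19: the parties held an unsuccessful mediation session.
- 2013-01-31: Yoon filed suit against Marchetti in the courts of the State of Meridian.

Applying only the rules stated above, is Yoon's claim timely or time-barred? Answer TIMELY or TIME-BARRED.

Accrual is tied to discovery, so the period began on 2010-05-11 rather than on 2008-02-03 when the act occurred.
The untolled deadline — 30 months after 2010-05-11 — is 2012-11-11.
The other events in the timeline have no effect on the limitation period under the stated rules.
The 2013-01-31 filing falls after the 2012-11-11 deadline; the claim is time-barred.

TIME-BARRED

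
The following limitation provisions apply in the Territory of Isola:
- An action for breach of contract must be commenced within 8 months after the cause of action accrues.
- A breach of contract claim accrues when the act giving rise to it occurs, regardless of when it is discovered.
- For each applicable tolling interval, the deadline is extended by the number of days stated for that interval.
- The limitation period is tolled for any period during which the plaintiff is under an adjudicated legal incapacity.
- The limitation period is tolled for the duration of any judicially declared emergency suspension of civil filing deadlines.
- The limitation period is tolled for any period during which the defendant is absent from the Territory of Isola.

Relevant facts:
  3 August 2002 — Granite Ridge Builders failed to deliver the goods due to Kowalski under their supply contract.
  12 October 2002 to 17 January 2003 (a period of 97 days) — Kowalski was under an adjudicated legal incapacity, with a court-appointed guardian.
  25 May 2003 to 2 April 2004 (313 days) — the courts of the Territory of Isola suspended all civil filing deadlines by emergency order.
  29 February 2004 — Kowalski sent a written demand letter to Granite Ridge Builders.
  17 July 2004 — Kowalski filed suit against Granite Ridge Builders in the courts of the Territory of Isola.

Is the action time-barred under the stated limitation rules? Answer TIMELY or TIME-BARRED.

TIME-BARRED

The cause of action accrued on 3 August 2002, the date of the act.
Adding the 8 months base period to 3 August 2002 gives a deadline of 3 April 2003, before any tolling.
The plaintiff's legal incapacity from 12 October 2002 to 17 January 2003 tolled the period for 97 days, extending the deadline to 9 July 2003.
Because the emergency suspension of filing deadlines ran from 25 May 2003 to 2 April 2004, the deadline is extended by 313 days to 17 May 2004.
Nothing else in the chronology tolls or restarts the period.
Kowalski filed on 17 July 2004, after the 17 May 2004 deadline, so the action is time-barred.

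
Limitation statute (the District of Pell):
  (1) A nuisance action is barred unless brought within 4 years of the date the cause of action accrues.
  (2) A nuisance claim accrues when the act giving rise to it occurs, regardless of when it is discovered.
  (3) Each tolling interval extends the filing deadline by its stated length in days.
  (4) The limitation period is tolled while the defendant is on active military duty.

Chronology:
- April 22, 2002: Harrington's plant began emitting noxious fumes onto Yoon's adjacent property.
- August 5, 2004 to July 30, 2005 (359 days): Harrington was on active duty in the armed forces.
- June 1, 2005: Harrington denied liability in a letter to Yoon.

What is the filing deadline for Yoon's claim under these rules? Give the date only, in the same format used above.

April 16, 2007

The limitation period began to run on April 22, 2002.
The untolled deadline — 4 years after April 22, 2002 — is April 22, 2006.
The defendant's active military service from August 5, 2004 to July 30, 2005 tolled the period for 359 days, extending the deadline to April 16, 2007.
Nothing else in the chronology tolls or restarts the period.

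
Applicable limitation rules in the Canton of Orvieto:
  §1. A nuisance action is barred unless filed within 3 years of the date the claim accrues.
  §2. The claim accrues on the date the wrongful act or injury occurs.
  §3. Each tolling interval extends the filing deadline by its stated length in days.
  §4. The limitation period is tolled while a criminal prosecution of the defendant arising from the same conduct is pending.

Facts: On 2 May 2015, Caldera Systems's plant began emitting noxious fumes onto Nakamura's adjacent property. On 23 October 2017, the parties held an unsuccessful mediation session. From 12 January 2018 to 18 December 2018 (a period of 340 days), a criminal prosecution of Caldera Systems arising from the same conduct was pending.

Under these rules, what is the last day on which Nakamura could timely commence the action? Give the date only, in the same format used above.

7 April 2019

The claim accrued on 2 May 2015, when the wrongful act occurred.
3 years from 2 May 2015 is 2 May 2018.
Because the pending criminal prosecution ran from 12 January 2018 to 18 December 2018, the deadline is extended by 340 days to 7 April 2019.
Nothing else in the chronology tolls or restarts the period.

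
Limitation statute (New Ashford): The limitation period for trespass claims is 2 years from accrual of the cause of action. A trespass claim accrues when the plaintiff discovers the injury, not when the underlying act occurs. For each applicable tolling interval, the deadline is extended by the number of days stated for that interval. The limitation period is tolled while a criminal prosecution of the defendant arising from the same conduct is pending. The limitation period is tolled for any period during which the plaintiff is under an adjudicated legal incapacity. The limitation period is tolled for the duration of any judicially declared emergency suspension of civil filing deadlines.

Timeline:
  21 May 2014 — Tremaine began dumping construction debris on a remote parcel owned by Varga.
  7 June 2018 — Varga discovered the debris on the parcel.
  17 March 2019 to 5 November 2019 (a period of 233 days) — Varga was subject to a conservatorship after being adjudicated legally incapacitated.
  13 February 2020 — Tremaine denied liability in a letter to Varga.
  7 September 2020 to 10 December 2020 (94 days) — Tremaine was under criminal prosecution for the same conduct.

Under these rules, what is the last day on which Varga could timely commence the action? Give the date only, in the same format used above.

30 April 2021

Accrual is tied to discovery, so the period began on 7 June 2018 rather than on 21 May 2014 when the act occurred.
2 years from 7 June 2018 is 7 June 2020.
The period was tolled for 233 days by the plaintiff's legal incapacity (17 March 2019 to 5 November 2019), pushing the deadline to 26 January 2021.
The pending criminal prosecution from 7 September 2020 to 10 December 2020 tolled the period for 94 days, extending the deadline to 30 April 2021.
Nothing else in the chronology tolls or restarts the period.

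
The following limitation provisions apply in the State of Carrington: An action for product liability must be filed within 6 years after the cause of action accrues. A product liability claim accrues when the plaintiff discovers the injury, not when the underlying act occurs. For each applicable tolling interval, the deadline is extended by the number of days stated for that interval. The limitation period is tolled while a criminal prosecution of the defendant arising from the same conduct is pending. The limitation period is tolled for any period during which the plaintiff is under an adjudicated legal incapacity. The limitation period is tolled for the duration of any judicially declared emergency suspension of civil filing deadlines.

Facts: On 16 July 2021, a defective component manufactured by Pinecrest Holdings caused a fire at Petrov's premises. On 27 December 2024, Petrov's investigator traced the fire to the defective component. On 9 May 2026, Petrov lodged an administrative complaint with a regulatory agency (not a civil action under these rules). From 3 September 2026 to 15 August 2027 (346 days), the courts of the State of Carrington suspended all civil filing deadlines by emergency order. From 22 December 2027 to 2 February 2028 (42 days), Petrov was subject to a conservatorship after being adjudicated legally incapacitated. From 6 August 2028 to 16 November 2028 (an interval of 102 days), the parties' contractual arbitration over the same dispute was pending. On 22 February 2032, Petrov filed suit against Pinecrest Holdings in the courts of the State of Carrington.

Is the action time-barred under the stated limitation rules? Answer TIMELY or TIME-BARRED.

TIME-BARRED

Under the discovery rule, the claim accrued on 27 December 2024, when Petrov discovered the injury — not on the 16 July 2021 date of the underlying act.
6 years from 27 December 2024 is 27 December 2030.
Because the emergency suspension of filing deadlines ran from 3 September 2026 to 15 August 2027, the deadline is extended by 346 days to 8 December 2031.
Because the plaintiff's legal incapacity ran from 22 December 2027 to 2 February 2028, the deadline is extended by 42 days to 19 January 2032.
The pending related arbitration from 6 August 2028 to 16 November 2028 does not toll the period, because no stated rule makes a pending arbitration a tolling event.
None of the other events listed affects the running of the period under the stated rules.
The 22 February 2032 filing falls after the 19 January 2032 deadline; the claim is time-barred.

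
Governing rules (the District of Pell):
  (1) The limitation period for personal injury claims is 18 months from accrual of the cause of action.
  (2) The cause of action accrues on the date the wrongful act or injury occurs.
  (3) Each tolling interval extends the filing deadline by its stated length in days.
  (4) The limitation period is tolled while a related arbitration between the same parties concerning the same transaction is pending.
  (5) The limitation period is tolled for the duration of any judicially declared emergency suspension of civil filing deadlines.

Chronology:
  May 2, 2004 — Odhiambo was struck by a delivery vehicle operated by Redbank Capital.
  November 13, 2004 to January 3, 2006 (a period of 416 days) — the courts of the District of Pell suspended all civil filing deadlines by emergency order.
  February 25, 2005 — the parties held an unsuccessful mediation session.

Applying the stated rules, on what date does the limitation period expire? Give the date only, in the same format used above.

The cause of action accrued on May 2, 2004, the date of the act.
Adding the 18 months base period to May 2, 2004 gives a deadline of November 2, 2005, before any tolling.
The emergency suspension of filing deadlines from November 13, 2004 to January 3, 2006 tolled the period for 416 days, extending the deadline to December 23, 2006.
Nothing else in the chronology tolls or restarts the period.

December 23, 2006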